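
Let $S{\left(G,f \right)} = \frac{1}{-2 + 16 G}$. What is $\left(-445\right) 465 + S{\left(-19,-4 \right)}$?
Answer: $- \frac{63319051}{306} \approx -2.0693 \cdot 10^{5}$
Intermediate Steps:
$\left(-445\right) 465 + S{\left(-19,-4 \right)} = \left(-445\right) 465 + \frac{1}{2 \left(-1 + 8 \left(-19\right)\right)} = -206925 + \frac{1}{2 \left(-1 - 152\right)} = -206925 + \frac{1}{2 \left(-153\right)} = -206925 + \frac{1}{2} \left(- \frac{1}{153}\right) = -206925 - \frac{1}{306} = - \frac{63319051}{306}$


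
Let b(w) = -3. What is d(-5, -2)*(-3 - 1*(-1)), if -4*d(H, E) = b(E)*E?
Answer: 3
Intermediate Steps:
d(H, E) = 3*E/4 (d(H, E) = -(-3)*E/4 = 3*E/4)
d(-5, -2)*(-3 - 1*(-1)) = ((3/4)*(-2))*(-3 - 1*(-1)) = -3*(-3 + 1)/2 = -3/2*(-2) = 3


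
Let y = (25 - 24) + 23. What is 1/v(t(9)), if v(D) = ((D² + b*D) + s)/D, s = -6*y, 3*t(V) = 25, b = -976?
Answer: -75/73871 ≈ -0.0010153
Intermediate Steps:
y = 24 (y = 1 + 23 = 24)
t(V) = 25/3 (t(V) = (⅓)*25 = 25/3)
s = -144 (s = -6*24 = -144)
v(D) = (-144 + D² - 976*D)/D (v(D) = ((D² - 976*D) - 144)/D = (-144 + D² - 976*D)/D)
1/v(t(9)) = 1/(-976 + 25/3 - 144/25/3) = 1/(-976 + 25/3 - 144*3/25) = 1/(-976 + 25/3 - 432/25) = 1/(-73871/75) = -75/73871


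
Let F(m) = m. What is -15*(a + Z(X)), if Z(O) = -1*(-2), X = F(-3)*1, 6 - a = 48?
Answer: 600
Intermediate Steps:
a = -42 (a = 6 - 1*48 = 6 - 48 = -42)
X = -3 (X = -3*1 = -3)
Z(O) = 2
-15*(a + Z(X)) = -15*(-42 + 2) = -15*(-40) = 600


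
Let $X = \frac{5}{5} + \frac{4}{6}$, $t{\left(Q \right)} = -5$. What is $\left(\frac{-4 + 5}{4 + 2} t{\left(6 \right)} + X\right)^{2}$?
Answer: $\frac{25}{36} \approx 0.69444$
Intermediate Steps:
$X = \frac{5}{3}$ ($X = 5 \cdot \frac{1}{5} + 4 \cdot \frac{1}{6} = 1 + \frac{2}{3} = \frac{5}{3} \approx 1.6667$)
$\left(\frac{-4 + 5}{4 + 2} t{\left(6 \right)} + X\right)^{2} = \left(\frac{-4 + 5}{4 + 2} \left(-5\right) + \frac{5}{3}\right)^{2} = \left(1 \cdot \frac{1}{6} \left(-5\right) + \frac{5}{3}\right)^{2} = \left(\frac{1}{6} \left(-5\right) + \frac{5}{3}\right)^{2} = \left(- \frac{5}{6} + \frac{5}{3}\right)^{2} = \left(\frac{5}{6}\right)^{2} = \frac{25}{36}$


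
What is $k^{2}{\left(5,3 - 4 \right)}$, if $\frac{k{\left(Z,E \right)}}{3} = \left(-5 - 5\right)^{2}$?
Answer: $90000$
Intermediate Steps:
$k{\left(Z,E \right)} = 300$ ($k{\left(Z,E \right)} = 3 \left(-5 - 5\right)^{2} = 3 \left(-10\right)^{2} = 3 \cdot 100 = 300$)
$k^{2}{\left(5,3 - 4 \right)} = 300^{2} = 90000$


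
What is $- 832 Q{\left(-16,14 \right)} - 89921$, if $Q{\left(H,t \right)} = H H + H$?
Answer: $-289601$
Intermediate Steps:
$Q{\left(H,t \right)} = H + H^{2}$ ($Q{\left(H,t \right)} = H^{2} + H = H + H^{2}$)
$- 832 Q{\left(-16,14 \right)} - 89921 = - 832 \left(- 16 \left(1 - 16\right)\right) - 89921 = - 832 \left(\left(-16\right) \left(-15\right)\right) - 89921 = \left(-832\right) 240 - 89921 = -199680 - 89921 = -289601$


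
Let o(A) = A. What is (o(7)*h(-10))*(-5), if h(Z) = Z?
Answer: 350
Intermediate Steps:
(o(7)*h(-10))*(-5) = (7*(-10))*(-5) = -70*(-5) = 350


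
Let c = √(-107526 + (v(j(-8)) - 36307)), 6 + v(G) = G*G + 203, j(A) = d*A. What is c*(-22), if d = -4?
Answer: -44*I*√35653 ≈ -8308.1*I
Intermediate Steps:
j(A) = -4*A
v(G) = 197 + G² (v(G) = -6 + (G*G + 203) = -6 + (G² + 203) = -6 + (203 + G²) = 197 + G²)
c = 2*I*√35653 (c = √(-107526 + ((197 + (-4*(-8))²) - 36307)) = √(-107526 + ((197 + 32²) - 36307)) = √(-107526 + ((197 + 1024) - 36307)) = √(-107526 + (1221 - 36307)) = √(-107526 - 35086) = √(-142612) = 2*I*√35653 ≈ 377.64*I)
c*(-22) = (2*I*√35653)*(-22) = -44*I*√35653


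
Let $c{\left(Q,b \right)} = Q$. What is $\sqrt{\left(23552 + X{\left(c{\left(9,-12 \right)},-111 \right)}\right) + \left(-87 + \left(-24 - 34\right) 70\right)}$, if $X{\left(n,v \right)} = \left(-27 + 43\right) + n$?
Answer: $\sqrt{19430} \approx 139.39$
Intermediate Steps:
$X{\left(n,v \right)} = 16 + n$
$\sqrt{\left(23552 + X{\left(c{\left(9,-12 \right)},-111 \right)}\right) + \left(-87 + \left(-24 - 34\right) 70\right)} = \sqrt{\left(23552 + \left(16 + 9\right)\right) + \left(-87 + \left(-24 - 34\right) 70\right)} = \sqrt{\left(23552 + 25\right) - 4147} = \sqrt{23577 - 4147} = \sqrt{19430}$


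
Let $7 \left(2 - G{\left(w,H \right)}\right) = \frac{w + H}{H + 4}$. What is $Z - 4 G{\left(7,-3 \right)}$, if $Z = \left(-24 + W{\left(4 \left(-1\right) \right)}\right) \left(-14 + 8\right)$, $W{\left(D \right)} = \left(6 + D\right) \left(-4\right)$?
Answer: $\frac{1304}{7} \approx 186.29$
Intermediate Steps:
$W{\left(D \right)} = -24 - 4 D$
$G{\left(w,H \right)} = 2 - \frac{H + w}{7 \left(4 + H\right)}$ ($G{\left(w,H \right)} = 2 - \frac{\left(w + H\right) \frac{1}{H + 4}}{7} = 2 - \frac{\left(H + w\right) \frac{1}{4 + H}}{7} = 2 - \frac{\frac{1}{4 + H} \left(H + w\right)}{7} = 2 - \frac{H + w}{7 \left(4 + H\right)}$)
$Z = 192$ ($Z = \left(-24 - \left(24 + 4 \cdot 4 \left(-1\right)\right)\right) \left(-14 + 8\right) = \left(-24 - 8\right) \left(-6\right) = \left(-32\right) \left(-6\right) = 192$)
$Z - 4 G{\left(7,-3 \right)} = 192 - 4 \frac{56 - 7 + 13 \left(-3\right)}{7 \left(4 - 3\right)} = 192 - 4 \frac{56 - 7 - 39}{7 \cdot 1} = 192 - 4 \cdot \frac{1}{7} \cdot 1 \cdot 10 = 192 - \frac{40}{7} = \frac{1304}{7}$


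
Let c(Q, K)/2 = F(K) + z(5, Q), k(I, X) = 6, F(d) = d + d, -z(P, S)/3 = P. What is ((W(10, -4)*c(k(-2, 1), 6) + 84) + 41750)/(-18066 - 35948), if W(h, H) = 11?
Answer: -20884/27007 ≈ -0.77328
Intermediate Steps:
z(P, S) = -3*P
F(d) = 2*d
c(Q, K) = -30 + 4*K (c(Q, K) = 2*(2*K - 3*5) = 2*(2*K - 15) = 2*(-15 + 2*K) = -30 + 4*K)
((W(10, -4)*c(k(-2, 1), 6) + 84) + 41750)/(-18066 - 35948) = ((11*(-30 + 4*6) + 84) + 41750)/(-18066 - 35948) = ((11*(-30 + 24) + 84) + 41750)/(-54014) = ((11*(-6) + 84) + 41750)*(-1/54014) = ((-66 + 84) + 41750)*(-1/54014) = (18 + 41750)*(-1/54014) = 41768*(-1/54014) = -20884/27007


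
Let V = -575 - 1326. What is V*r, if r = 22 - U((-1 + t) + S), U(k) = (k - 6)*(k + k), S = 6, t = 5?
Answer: 110258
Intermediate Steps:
U(k) = 2*k*(-6 + k) (U(k) = (-6 + k)*(2*k) = 2*k*(-6 + k))
r = -58 (r = 22 - 2*((-1 + 5) + 6)*(-6 + ((-1 + 5) + 6)) = 22 - 2*(4 + 6)*(-6 + (4 + 6)) = 22 - 2*10*(-6 + 10) = 22 - 2*10*4 = 22 - 1*80 = 22 - 80 = -58)
V = -1901
V*r = -1901*(-58) = 110258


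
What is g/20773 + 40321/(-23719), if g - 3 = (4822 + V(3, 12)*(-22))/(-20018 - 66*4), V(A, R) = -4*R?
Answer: -8493329363757/4996620654967 ≈ -1.6998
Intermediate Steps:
g = 27484/10141 (g = 3 + (4822 - 4*12*(-22))/(-20018 - 66*4) = 3 + (4822 - 48*(-22))/(-20018 - 264) = 3 + (4822 + 1056)/(-20282) = 3 + 5878*(-1/20282) = 3 - 2939/10141 = 27484/10141 ≈ 2.7102)
g/20773 + 40321/(-23719) = (27484/10141)/20773 + 40321/(-23719) = (27484/10141)*(1/20773) + 40321*(-1/23719) = 27484/210658993 - 40321/23719 = -8493329363757/4996620654967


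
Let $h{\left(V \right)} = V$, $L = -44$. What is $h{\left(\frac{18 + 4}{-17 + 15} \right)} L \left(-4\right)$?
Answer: $-1936$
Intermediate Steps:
$h{\left(\frac{18 + 4}{-17 + 15} \right)} L \left(-4\right) = \frac{18 + 4}{-17 + 15} \left(\left(-44\right) \left(-4\right)\right) = \frac{22}{-2} \cdot 176 = 22 \left(- \frac{1}{2}\right) 176 = \left(-11\right) 176 = -1936$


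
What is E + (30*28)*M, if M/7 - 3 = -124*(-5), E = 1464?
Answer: 3664704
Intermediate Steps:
M = 4361 (M = 21 + 7*(-124*(-5)) = 21 + 7*620 = 21 + 4340 = 4361)
E + (30*28)*M = 1464 + (30*28)*4361 = 1464 + 840*4361 = 1464 + 3663240 = 3664704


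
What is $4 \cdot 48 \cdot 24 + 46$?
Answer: $4654$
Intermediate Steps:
$4 \cdot 48 \cdot 24 + 46 = 192 \cdot 24 + 46 = 4608 + 46 = 4654$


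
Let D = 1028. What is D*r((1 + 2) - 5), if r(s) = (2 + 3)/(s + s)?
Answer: -1285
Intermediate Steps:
r(s) = 5/(2*s) (r(s) = 5/((2*s)) = 5*(1/(2*s)) = 5/(2*s))
D*r((1 + 2) - 5) = 1028*(5/(2*((1 + 2) - 5))) = 1028*(5/(2*(3 - 5))) = 1028*((5/2)/(-2)) = 1028*((5/2)*(-½)) = 1028*(-5/4) = -1285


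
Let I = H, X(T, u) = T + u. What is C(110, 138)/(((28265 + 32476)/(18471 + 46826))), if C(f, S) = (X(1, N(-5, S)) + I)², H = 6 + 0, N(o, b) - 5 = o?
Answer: 188209/3573 ≈ 52.675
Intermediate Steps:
N(o, b) = 5 + o
H = 6
I = 6
C(f, S) = 49 (C(f, S) = ((1 + (5 - 5)) + 6)² = ((1 + 0) + 6)² = (1 + 6)² = 7² = 49)
C(110, 138)/(((28265 + 32476)/(18471 + 46826))) = 49/(((28265 + 32476)/(18471 + 46826))) = 49/((60741/65297)) = 49/((60741*(1/65297))) = 49/(3573/3841) = 49*(3841/3573) = 188209/3573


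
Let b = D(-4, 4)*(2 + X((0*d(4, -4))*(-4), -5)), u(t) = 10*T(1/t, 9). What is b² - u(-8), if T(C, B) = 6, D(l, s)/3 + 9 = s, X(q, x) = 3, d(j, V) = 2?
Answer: 5565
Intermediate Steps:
D(l, s) = -27 + 3*s
u(t) = 60 (u(t) = 10*6 = 60)
b = -75 (b = (-27 + 3*4)*(2 + 3) = (-27 + 12)*5 = -15*5 = -75)
b² - u(-8) = (-75)² - 1*60 = 5625 - 60 = 5565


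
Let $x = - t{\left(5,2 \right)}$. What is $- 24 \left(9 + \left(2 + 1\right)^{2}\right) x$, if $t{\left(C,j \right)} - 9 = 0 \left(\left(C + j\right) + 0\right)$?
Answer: $3888$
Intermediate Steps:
$t{\left(C,j \right)} = 9$ ($t{\left(C,j \right)} = 9 + 0 \left(\left(C + j\right) + 0\right) = 9 + 0 \left(C + j\right) = 9 + 0 = 9$)
$x = -9$ ($x = \left(-1\right) 9 = -9$)
$- 24 \left(9 + \left(2 + 1\right)^{2}\right) x = - 24 \left(9 + \left(2 + 1\right)^{2}\right) \left(-9\right) = - 24 \left(9 + 3^{2}\right) \left(-9\right) = - 24 \left(9 + 9\right) \left(-9\right) = - 24 \cdot 18 \left(-9\right) = \left(-24\right) \left(-162\right) = 3888$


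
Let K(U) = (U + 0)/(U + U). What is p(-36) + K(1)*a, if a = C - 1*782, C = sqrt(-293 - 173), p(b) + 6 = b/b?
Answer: -396 + I*sqrt(466)/2 ≈ -396.0 + 10.794*I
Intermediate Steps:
p(b) = -5 (p(b) = -6 + b/b = -6 + 1 = -5)
K(U) = 1/2 (K(U) = U/((2*U)) = U*(1/(2*U)) = 1/2)
C = I*sqrt(466) (C = sqrt(-466) = I*sqrt(466) ≈ 21.587*I)
a = -782 + I*sqrt(466) (a = I*sqrt(466) - 1*782 = I*sqrt(466) - 782 = -782 + I*sqrt(466) ≈ -782.0 + 21.587*I)
p(-36) + K(1)*a = -5 + (-782 + I*sqrt(466))/2 = -5 + (-391 + I*sqrt(466)/2) = -396 + I*sqrt(466)/2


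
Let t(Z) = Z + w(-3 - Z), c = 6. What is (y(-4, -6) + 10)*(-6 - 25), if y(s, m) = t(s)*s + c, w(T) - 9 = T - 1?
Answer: 124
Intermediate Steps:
w(T) = 8 + T (w(T) = 9 + (T - 1) = 9 + (-1 + T) = 8 + T)
t(Z) = 5 (t(Z) = Z + (8 + (-3 - Z)) = Z + (5 - Z) = 5)
y(s, m) = 6 + 5*s (y(s, m) = 5*s + 6 = 6 + 5*s)
(y(-4, -6) + 10)*(-6 - 25) = ((6 + 5*(-4)) + 10)*(-6 - 25) = ((6 - 20) + 10)*(-31) = (-14 + 10)*(-31) = -4*(-31) = 124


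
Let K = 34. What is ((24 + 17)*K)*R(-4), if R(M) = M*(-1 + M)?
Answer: 27880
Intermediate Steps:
((24 + 17)*K)*R(-4) = ((24 + 17)*34)*(-4*(-1 - 4)) = (41*34)*(-4*(-5)) = 1394*20 = 27880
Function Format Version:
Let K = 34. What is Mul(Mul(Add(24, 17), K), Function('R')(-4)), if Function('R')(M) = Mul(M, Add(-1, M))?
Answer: 27880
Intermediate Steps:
Mul(Mul(Add(24, 17), K), Function('R')(-4)) = Mul(Mul(Add(24, 17), 34), Mul(-4, Add(-1, -4))) = Mul(Mul(41, 34), Mul(-4, -5)) = Mul(1394, 20) = 27880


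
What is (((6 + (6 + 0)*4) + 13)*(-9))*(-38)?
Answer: 14706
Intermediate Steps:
(((6 + (6 + 0)*4) + 13)*(-9))*(-38) = (((6 + 6*4) + 13)*(-9))*(-38) = (((6 + 24) + 13)*(-9))*(-38) = ((30 + 13)*(-9))*(-38) = (43*(-9))*(-38) = -387*(-38) = 14706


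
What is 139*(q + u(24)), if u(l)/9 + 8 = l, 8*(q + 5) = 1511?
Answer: 364597/8 ≈ 45575.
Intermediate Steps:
q = 1471/8 (q = -5 + (1/8)*1511 = -5 + 1511/8 = 1471/8 ≈ 183.88)
u(l) = -72 + 9*l
139*(q + u(24)) = 139*(1471/8 + (-72 + 9*24)) = 139*(1471/8 + (-72 + 216)) = 139*(1471/8 + 144) = 139*(2623/8) = 364597/8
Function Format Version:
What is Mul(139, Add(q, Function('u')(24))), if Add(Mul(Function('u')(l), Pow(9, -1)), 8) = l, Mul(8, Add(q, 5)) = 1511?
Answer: Rational(364597, 8) ≈ 45575.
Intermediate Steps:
q = Rational(1471, 8) (q = Add(-5, Mul(Rational(1, 8), 1511)) = Add(-5, Rational(1511, 8)) = Rational(1471, 8) ≈ 183.88)
Function('u')(l) = Add(-72, Mul(9, l))
Mul(139, Add(q, Function('u')(24))) = Mul(139, Add(Rational(1471, 8), Add(-72, Mul(9, 24)))) = Mul(139, Add(Rational(1471, 8), Add(-72, 216))) = Mul(139, Add(Rational(1471, 8), 144)) = Mul(139, Rational(2623, 8)) = Rational(364597, 8)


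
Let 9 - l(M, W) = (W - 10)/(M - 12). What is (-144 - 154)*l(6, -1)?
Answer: -6407/3 ≈ -2135.7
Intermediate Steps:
l(M, W) = 9 - (-10 + W)/(-12 + M) (l(M, W) = 9 - (W - 10)/(M - 12) = 9 - (-10 + W)/(-12 + M))
(-144 - 154)*l(6, -1) = (-144 - 154)*((-98 - 1*(-1) + 9*6)/(-12 + 6)) = -298*(-98 + 1 + 54)/(-6) = -(-149)*(-43)/3 = -298*43/6 = -6407/3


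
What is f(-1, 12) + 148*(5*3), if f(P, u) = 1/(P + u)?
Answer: 24421/11 ≈ 2220.1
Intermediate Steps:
f(-1, 12) + 148*(5*3) = 1/(-1 + 12) + 148*(5*3) = 1/11 + 148*15 = 1/11 + 2220 = 24421/11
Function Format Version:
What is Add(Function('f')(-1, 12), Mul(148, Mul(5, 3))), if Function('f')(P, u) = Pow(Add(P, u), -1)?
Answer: Rational(24421, 11) ≈ 2220.1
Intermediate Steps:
Add(Function('f')(-1, 12), Mul(148, Mul(5, 3))) = Add(Pow(Add(-1, 12), -1), Mul(148, Mul(5, 3))) = Add(Pow(11, -1), Mul(148, 15)) = Add(Rational(1, 11), 2220) = Rational(24421, 11)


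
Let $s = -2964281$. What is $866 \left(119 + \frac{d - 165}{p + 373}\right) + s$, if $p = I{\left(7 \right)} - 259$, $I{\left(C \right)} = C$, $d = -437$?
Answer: $- \frac{346729799}{121} \approx -2.8655 \cdot 10^{6}$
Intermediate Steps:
$p = -252$ ($p = 7 - 259 = -252$)
$866 \left(119 + \frac{d - 165}{p + 373}\right) + s = 866 \left(119 + \frac{-437 - 165}{-252 + 373}\right) - 2964281 = 866 \left(119 - \frac{602}{121}\right) - 2964281 = 866 \cdot \frac{13797}{121} - 2964281 = \frac{11948202}{121} - 2964281 = - \frac{346729799}{121}$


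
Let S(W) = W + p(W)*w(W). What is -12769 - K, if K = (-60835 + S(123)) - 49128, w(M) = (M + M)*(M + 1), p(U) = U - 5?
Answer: -3502401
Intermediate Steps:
p(U) = -5 + U
w(M) = 2*M*(1 + M) (w(M) = (2*M)*(1 + M) = 2*M*(1 + M))
S(W) = W + 2*W*(1 + W)*(-5 + W) (S(W) = W + (-5 + W)*(2*W*(1 + W)) = W + 2*W*(1 + W)*(-5 + W))
K = 3489632 (K = (-60835 + 123*(1 + 2*(1 + 123)*(-5 + 123))) - 49128 = (-60835 + 123*(1 + 2*124*118)) - 49128 = (-60835 + 123*(1 + 29264)) - 49128 = (-60835 + 123*29265) - 49128 = (-60835 + 3599595) - 49128 = 3538760 - 49128 = 3489632)
-12769 - K = -12769 - 1*3489632 = -12769 - 3489632 = -3502401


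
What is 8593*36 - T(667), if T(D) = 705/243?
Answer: 25056953/81 ≈ 3.0935e+5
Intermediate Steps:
T(D) = 235/81 (T(D) = 705*(1/243) = 235/81)
8593*36 - T(667) = 8593*36 - 1*235/81 = 309348 - 235/81 = 25056953/81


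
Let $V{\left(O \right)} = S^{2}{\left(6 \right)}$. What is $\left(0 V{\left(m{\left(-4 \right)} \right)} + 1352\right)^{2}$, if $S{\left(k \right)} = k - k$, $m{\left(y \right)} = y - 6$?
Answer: $1827904$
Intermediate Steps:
$m{\left(y \right)} = -6 + y$ ($m{\left(y \right)} = y - 6 = -6 + y$)
$S{\left(k \right)} = 0$
$V{\left(O \right)} = 0$ ($V{\left(O \right)} = 0^{2} = 0$)
$\left(0 V{\left(m{\left(-4 \right)} \right)} + 1352\right)^{2} = \left(0 \cdot 0 + 1352\right)^{2} = \left(0 + 1352\right)^{2} = 1352^{2} = 1827904$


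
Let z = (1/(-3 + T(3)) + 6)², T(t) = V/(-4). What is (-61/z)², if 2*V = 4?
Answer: 8934121/2560000 ≈ 3.4899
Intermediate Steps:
V = 2 (V = (½)*4 = 2)
T(t) = -½ (T(t) = 2/(-4) = 2*(-¼) = -½)
z = 1600/49 (z = (1/(-3 - ½) + 6)² = (1/(-7/2) + 6)² = (-2/7 + 6)² = (40/7)² = 1600/49 ≈ 32.653)
(-61/z)² = (-61/1600/49)² = (-61*49/1600)² = (-2989/1600)² = 8934121/2560000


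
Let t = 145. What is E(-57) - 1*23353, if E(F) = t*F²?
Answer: 447752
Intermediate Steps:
E(F) = 145*F²
E(-57) - 1*23353 = 145*(-57)² - 1*23353 = 145*3249 - 23353 = 471105 - 23353 = 447752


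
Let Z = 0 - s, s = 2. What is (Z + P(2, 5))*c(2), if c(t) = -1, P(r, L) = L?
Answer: -3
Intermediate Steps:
Z = -2 (Z = 0 - 1*2 = 0 - 2 = -2)
(Z + P(2, 5))*c(2) = (-2 + 5)*(-1) = 3*(-1) = -3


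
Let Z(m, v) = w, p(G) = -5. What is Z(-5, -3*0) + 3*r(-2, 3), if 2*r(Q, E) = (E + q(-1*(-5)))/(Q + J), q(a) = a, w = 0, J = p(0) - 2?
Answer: -4/3 ≈ -1.3333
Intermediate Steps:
J = -7 (J = -5 - 2 = -7)
Z(m, v) = 0
r(Q, E) = (5 + E)/(2*(-7 + Q)) (r(Q, E) = ((E - 1*(-5))/(Q - 7))/2 = ((E + 5)/(-7 + Q))/2 = ((5 + E)/(-7 + Q))/2 = (5 + E)/(2*(-7 + Q)))
Z(-5, -3*0) + 3*r(-2, 3) = 0 + 3*((5 + 3)/(2*(-7 - 2))) = 0 + 3*((1/2)*8/(-9)) = 0 + 3*((1/2)*(-1/9)*8) = 0 + 3*(-4/9) = 0 - 4/3 = -4/3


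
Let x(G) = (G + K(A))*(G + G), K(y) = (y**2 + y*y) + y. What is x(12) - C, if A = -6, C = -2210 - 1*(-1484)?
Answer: 2598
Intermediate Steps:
C = -726 (C = -2210 + 1484 = -726)
K(y) = y + 2*y**2 (K(y) = (y**2 + y**2) + y = 2*y**2 + y = y + 2*y**2)
x(G) = 2*G*(66 + G) (x(G) = (G - 6*(1 + 2*(-6)))*(G + G) = (G - 6*(1 - 12))*(2*G) = (G - 6*(-11))*(2*G) = (G + 66)*(2*G) = (66 + G)*(2*G) = 2*G*(66 + G))
x(12) - C = 2*12*(66 + 12) - 1*(-726) = 2*12*78 + 726 = 1872 + 726 = 2598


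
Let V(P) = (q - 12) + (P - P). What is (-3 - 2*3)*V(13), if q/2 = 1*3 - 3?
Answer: 108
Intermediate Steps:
q = 0 (q = 2*(1*3 - 3) = 2*(3 - 3) = 2*0 = 0)
V(P) = -12 (V(P) = (0 - 12) + (P - P) = -12 + 0 = -12)
(-3 - 2*3)*V(13) = (-3 - 2*3)*(-12) = (-3 - 6)*(-12) = -9*(-12) = 108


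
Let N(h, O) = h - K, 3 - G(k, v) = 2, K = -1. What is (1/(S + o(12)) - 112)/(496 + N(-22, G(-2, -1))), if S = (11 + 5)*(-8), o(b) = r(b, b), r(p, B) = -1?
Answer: -14449/61275 ≈ -0.23581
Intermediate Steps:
G(k, v) = 1 (G(k, v) = 3 - 1*2 = 3 - 2 = 1)
N(h, O) = 1 + h (N(h, O) = h - 1*(-1) = h + 1 = 1 + h)
o(b) = -1
S = -128 (S = 16*(-8) = -128)
(1/(S + o(12)) - 112)/(496 + N(-22, G(-2, -1))) = (1/(-128 - 1) - 112)/(496 + (1 - 22)) = (1/(-129) - 112)/(496 - 21) = (-1/129 - 112)/475 = -14449/129*1/475 = -14449/61275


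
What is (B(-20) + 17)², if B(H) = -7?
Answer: 100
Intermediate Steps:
(B(-20) + 17)² = (-7 + 17)² = 10² = 100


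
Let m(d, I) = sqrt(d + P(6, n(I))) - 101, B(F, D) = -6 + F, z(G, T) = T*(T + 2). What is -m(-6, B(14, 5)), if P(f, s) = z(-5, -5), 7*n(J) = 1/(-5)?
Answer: 98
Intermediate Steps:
n(J) = -1/35 (n(J) = (1/7)/(-5) = (1/7)*(-1/5) = -1/35)
z(G, T) = T*(2 + T)
P(f, s) = 15 (P(f, s) = -5*(2 - 5) = -5*(-3) = 15)
m(d, I) = -101 + sqrt(15 + d) (m(d, I) = sqrt(d + 15) - 101 = sqrt(15 + d) - 101 = -101 + sqrt(15 + d))
-m(-6, B(14, 5)) = -(-101 + sqrt(15 - 6)) = -(-101 + sqrt(9)) = -(-101 + 3) = -1*(-98) = 98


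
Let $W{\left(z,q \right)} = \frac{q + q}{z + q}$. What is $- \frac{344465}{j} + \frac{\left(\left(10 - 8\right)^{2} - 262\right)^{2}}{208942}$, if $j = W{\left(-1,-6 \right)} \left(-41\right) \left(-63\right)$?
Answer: $- \frac{35839230319}{462597588} \approx -77.474$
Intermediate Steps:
$W{\left(z,q \right)} = \frac{2 q}{q + z}$
$j = 4428$ ($j = 2 \left(-6\right) \frac{1}{-6 - 1} \left(-41\right) \left(-63\right) = 2 \left(-6\right) \frac{1}{-7} \left(-41\right) \left(-63\right) = 2 \left(-6\right) \left(- \frac{1}{7}\right) \left(-41\right) \left(-63\right) = \frac{12}{7} \left(-41\right) \left(-63\right) = \left(- \frac{492}{7}\right) \left(-63\right) = 4428$)
$- \frac{344465}{j} + \frac{\left(\left(10 - 8\right)^{2} - 262\right)^{2}}{208942} = - \frac{344465}{4428} + \frac{\left(\left(10 - 8\right)^{2} - 262\right)^{2}}{208942} = \left(-344465\right) \frac{1}{4428} + \left(2^{2} - 262\right)^{2} \cdot \frac{1}{208942} = - \frac{344465}{4428} + \left(4 - 262\right)^{2} \cdot \frac{1}{208942} = - \frac{344465}{4428} + \left(-258\right)^{2} \cdot \frac{1}{208942} = - \frac{344465}{4428} + 66564 \cdot \frac{1}{208942} = - \frac{344465}{4428} + \frac{33282}{104471} = - \frac{35839230319}{462597588}$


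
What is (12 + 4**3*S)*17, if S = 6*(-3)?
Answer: -19380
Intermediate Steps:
S = -18
(12 + 4**3*S)*17 = (12 + 4**3*(-18))*17 = (12 + 64*(-18))*17 = (12 - 1152)*17 = -1140*17 = -19380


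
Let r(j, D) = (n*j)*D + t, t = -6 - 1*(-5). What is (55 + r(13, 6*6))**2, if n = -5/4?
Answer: 281961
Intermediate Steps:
n = -5/4 (n = -5*1/4 = -5/4 ≈ -1.2500)
t = -1 (t = -6 + 5 = -1)
r(j, D) = -1 - 5*D*j/4 (r(j, D) = (-5*j/4)*D - 1 = -5*D*j/4 - 1 = -1 - 5*D*j/4)
(55 + r(13, 6*6))**2 = (55 + (-1 - 5/4*6*6*13))**2 = (55 + (-1 - 5/4*36*13))**2 = (55 + (-1 - 585))**2 = (55 - 586)**2 = (-531)**2 = 281961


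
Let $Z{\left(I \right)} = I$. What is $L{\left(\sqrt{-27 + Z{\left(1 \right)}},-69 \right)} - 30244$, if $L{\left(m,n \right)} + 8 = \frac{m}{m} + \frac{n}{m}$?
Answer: $-30251 + \frac{69 i \sqrt{26}}{26} \approx -30251.0 + 13.532 i$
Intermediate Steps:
$L{\left(m,n \right)} = -7 + \frac{n}{m}$ ($L{\left(m,n \right)} = -8 + \left(\frac{m}{m} + \frac{n}{m}\right) = -8 + \left(1 + \frac{n}{m}\right) = -7 + \frac{n}{m}$)
$L{\left(\sqrt{-27 + Z{\left(1 \right)}},-69 \right)} - 30244 = \left(-7 - \frac{69}{\sqrt{-27 + 1}}\right) - 30244 = \left(-7 - \frac{69}{\sqrt{-26}}\right) - 30244 = \left(-7 - \frac{69}{i \sqrt{26}}\right) - 30244 = \left(-7 - 69 \left(- \frac{i \sqrt{26}}{26}\right)\right) - 30244 = \left(-7 + \frac{69 i \sqrt{26}}{26}\right) - 30244 = -30251 + \frac{69 i \sqrt{26}}{26}$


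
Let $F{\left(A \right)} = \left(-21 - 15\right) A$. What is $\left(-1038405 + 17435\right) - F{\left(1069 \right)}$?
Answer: $-982486$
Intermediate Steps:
$F{\left(A \right)} = - 36 A$
$\left(-1038405 + 17435\right) - F{\left(1069 \right)} = \left(-1038405 + 17435\right) - \left(-36\right) 1069 = -1020970 - -38484 = -1020970 + 38484 = -982486$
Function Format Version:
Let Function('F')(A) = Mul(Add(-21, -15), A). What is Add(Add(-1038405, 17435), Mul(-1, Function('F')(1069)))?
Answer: -982486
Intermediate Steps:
Function('F')(A) = Mul(-36, A)
Add(Add(-1038405, 17435), Mul(-1, Function('F')(1069))) = Add(Add(-1038405, 17435), Mul(-1, Mul(-36, 1069))) = Add(-1020970, Mul(-1, -38484)) = Add(-1020970, 38484) = -982486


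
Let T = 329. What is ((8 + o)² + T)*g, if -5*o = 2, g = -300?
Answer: -116028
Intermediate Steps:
o = -⅖ (o = -⅕*2 = -⅖ ≈ -0.40000)
((8 + o)² + T)*g = ((8 - ⅖)² + 329)*(-300) = ((38/5)² + 329)*(-300) = (1444/25 + 329)*(-300) = (9669/25)*(-300) = -116028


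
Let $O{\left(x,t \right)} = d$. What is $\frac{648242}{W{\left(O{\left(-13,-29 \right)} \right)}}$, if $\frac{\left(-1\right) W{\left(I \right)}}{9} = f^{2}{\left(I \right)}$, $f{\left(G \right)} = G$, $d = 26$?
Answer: $- \frac{324121}{3042} \approx -106.55$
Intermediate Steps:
$O{\left(x,t \right)} = 26$
$W{\left(I \right)} = - 9 I^{2}$
$\frac{648242}{W{\left(O{\left(-13,-29 \right)} \right)}} = \frac{648242}{\left(-9\right) 26^{2}} = \frac{648242}{\left(-9\right) 676} = \frac{648242}{-6084} = 648242 \left(- \frac{1}{6084}\right) = - \frac{324121}{3042}$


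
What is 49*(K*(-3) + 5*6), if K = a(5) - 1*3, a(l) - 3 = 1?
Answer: 1323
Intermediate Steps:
a(l) = 4 (a(l) = 3 + 1 = 4)
K = 1 (K = 4 - 1*3 = 4 - 3 = 1)
49*(K*(-3) + 5*6) = 49*(1*(-3) + 5*6) = 49*(-3 + 30) = 49*27 = 1323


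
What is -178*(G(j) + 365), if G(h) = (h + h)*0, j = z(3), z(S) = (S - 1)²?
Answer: -64970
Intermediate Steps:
z(S) = (-1 + S)²
j = 4 (j = (-1 + 3)² = 2² = 4)
G(h) = 0 (G(h) = (2*h)*0 = 0)
-178*(G(j) + 365) = -178*(0 + 365) = -178*365 = -64970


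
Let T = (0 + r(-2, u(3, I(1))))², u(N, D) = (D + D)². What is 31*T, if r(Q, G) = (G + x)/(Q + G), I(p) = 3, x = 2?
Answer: 11191/289 ≈ 38.723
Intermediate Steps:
u(N, D) = 4*D² (u(N, D) = (2*D)² = 4*D²)
r(Q, G) = (2 + G)/(G + Q) (r(Q, G) = (G + 2)/(Q + G) = (2 + G)/(G + Q))
T = 361/289 (T = (0 + (2 + 4*3²)/(4*3² - 2))² = (0 + (2 + 4*9)/(4*9 - 2))² = (0 + (2 + 36)/(36 - 2))² = (0 + 38/34)² = (0 + (1/34)*38)² = (0 + 19/17)² = (19/17)² = 361/289 ≈ 1.2491)
31*T = 31*(361/289) = 11191/289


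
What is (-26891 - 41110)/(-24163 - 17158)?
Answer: 68001/41321 ≈ 1.6457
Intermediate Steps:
(-26891 - 41110)/(-24163 - 17158) = -68001/(-41321) = -68001*(-1/41321) = 68001/41321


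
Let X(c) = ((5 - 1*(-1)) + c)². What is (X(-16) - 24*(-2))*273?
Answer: 40404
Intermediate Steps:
X(c) = (6 + c)² (X(c) = ((5 + 1) + c)² = (6 + c)²)
(X(-16) - 24*(-2))*273 = ((6 - 16)² - 24*(-2))*273 = ((-10)² + 48)*273 = (100 + 48)*273 = 148*273 = 40404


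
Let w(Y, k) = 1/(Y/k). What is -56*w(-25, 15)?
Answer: 168/5 ≈ 33.600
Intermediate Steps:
w(Y, k) = k/Y
-56*w(-25, 15) = -840/(-25) = -840*(-1)/25 = -56*(-3/5) = 168/5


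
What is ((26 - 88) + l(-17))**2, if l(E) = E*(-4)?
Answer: 36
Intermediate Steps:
l(E) = -4*E
((26 - 88) + l(-17))**2 = ((26 - 88) - 4*(-17))**2 = (-62 + 68)**2 = 6**2 = 36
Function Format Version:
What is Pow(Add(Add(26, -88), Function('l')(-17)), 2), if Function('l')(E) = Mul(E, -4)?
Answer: 36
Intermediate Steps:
Function('l')(E) = Mul(-4, E)
Pow(Add(Add(26, -88), Function('l')(-17)), 2) = Pow(Add(Add(26, -88), Mul(-4, -17)), 2) = Pow(Add(-62, 68), 2) = Pow(6, 2) = 36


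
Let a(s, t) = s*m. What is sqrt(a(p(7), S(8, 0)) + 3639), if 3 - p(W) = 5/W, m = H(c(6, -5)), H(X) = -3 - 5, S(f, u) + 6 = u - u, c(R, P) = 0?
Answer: sqrt(177415)/7 ≈ 60.172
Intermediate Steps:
S(f, u) = -6 (S(f, u) = -6 + (u - u) = -6 + 0 = -6)
H(X) = -8
m = -8
p(W) = 3 - 5/W
a(s, t) = -8*s (a(s, t) = s*(-8) = -8*s)
sqrt(a(p(7), S(8, 0)) + 3639) = sqrt(-8*(3 - 5/7) + 3639) = sqrt(-8*16/7 + 3639) = sqrt(-128/7 + 3639) = sqrt(25345/7) = sqrt(177415)/7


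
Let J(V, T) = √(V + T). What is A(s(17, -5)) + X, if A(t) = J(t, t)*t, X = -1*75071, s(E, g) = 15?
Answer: -75071 + 15*√30 ≈ -74989.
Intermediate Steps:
X = -75071
J(V, T) = √(T + V)
A(t) = √2*t^(3/2) (A(t) = √(t + t)*t = √(2*t)*t = (√2*√t)*t = √2*t^(3/2))
A(s(17, -5)) + X = √2*15^(3/2) - 75071 = √2*(15*√15) - 75071 = 15*√30 - 75071 = -75071 + 15*√30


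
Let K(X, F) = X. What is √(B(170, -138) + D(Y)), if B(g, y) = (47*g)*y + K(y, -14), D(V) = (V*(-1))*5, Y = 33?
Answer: 3*I*√122547 ≈ 1050.2*I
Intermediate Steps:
D(V) = -5*V (D(V) = -V*5 = -5*V)
B(g, y) = y + 47*g*y (B(g, y) = (47*g)*y + y = 47*g*y + y = y + 47*g*y)
√(B(170, -138) + D(Y)) = √(-138*(1 + 47*170) - 5*33) = √(-138*(1 + 7990) - 165) = √(-138*7991 - 165) = √(-1102758 - 165) = √(-1102923) = 3*I*√122547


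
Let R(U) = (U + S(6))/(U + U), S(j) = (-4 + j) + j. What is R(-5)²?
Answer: 9/100 ≈ 0.090000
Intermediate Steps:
S(j) = -4 + 2*j
R(U) = (8 + U)/(2*U) (R(U) = (U + (-4 + 2*6))/(U + U) = (U + (-4 + 12))/((2*U)) = (U + 8)*(1/(2*U)) = (8 + U)*(1/(2*U)) = (8 + U)/(2*U))
R(-5)² = ((½)*(8 - 5)/(-5))² = ((½)*(-⅕)*3)² = (-3/10)² = 9/100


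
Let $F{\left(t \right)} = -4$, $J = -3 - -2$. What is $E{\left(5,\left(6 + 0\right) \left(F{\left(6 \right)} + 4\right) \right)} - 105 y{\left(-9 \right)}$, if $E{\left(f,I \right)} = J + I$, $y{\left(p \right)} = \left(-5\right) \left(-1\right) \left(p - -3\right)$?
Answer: $3149$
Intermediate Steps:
$y{\left(p \right)} = 15 + 5 p$ ($y{\left(p \right)} = 5 \left(p + 3\right) = 5 \left(3 + p\right) = 15 + 5 p$)
$J = -1$ ($J = -3 + 2 = -1$)
$E{\left(f,I \right)} = -1 + I$
$E{\left(5,\left(6 + 0\right) \left(F{\left(6 \right)} + 4\right) \right)} - 105 y{\left(-9 \right)} = \left(-1 + \left(6 + 0\right) \left(-4 + 4\right)\right) - 105 \left(15 + 5 \left(-9\right)\right) = \left(-1 + 6 \cdot 0\right) - 105 \left(15 - 45\right) = \left(-1 + 0\right) - -3150 = -1 + 3150 = 3149$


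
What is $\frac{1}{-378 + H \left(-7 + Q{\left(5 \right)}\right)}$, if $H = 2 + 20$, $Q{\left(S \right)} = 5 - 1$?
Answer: $- \frac{1}{444} \approx -0.0022523$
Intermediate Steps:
$Q{\left(S \right)} = 4$ ($Q{\left(S \right)} = 5 - 1 = 4$)
$H = 22$
$\frac{1}{-378 + H \left(-7 + Q{\left(5 \right)}\right)} = \frac{1}{-378 + 22 \left(-7 + 4\right)} = \frac{1}{-378 + 22 \left(-3\right)} = \frac{1}{-378 - 66} = \frac{1}{-444} = - \frac{1}{444}$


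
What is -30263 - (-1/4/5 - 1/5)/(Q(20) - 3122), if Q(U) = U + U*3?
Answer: -368240185/12168 ≈ -30263.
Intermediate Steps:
Q(U) = 4*U (Q(U) = U + 3*U = 4*U)
-30263 - (-1/4/5 - 1/5)/(Q(20) - 3122) = -30263 - (-1/4/5 - 1/5)/(4*20 - 3122) = -30263 - (-1*¼*(⅕) - 1*⅕)/(80 - 3122) = -30263 - (-¼*⅕ - ⅕)/(-3042) = -30263 - (-1/20 - ⅕)*(-1)/3042 = -30263 - (-1)*(-1)/(4*3042) = -30263 - 1*1/12168 = -30263 - 1/12168 = -368240185/12168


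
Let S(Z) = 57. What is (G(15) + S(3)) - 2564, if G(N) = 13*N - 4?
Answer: -2316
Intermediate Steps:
G(N) = -4 + 13*N
(G(15) + S(3)) - 2564 = ((-4 + 13*15) + 57) - 2564 = ((-4 + 195) + 57) - 2564 = (191 + 57) - 2564 = 248 - 2564 = -2316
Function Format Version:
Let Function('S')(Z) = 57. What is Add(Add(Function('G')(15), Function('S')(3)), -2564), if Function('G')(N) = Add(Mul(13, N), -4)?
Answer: -2316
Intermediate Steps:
Function('G')(N) = Add(-4, Mul(13, N))
Add(Add(Function('G')(15), Function('S')(3)), -2564) = Add(Add(Add(-4, Mul(13, 15)), 57), -2564) = Add(Add(Add(-4, 195), 57), -2564) = Add(Add(191, 57), -2564) = Add(248, -2564) = -2316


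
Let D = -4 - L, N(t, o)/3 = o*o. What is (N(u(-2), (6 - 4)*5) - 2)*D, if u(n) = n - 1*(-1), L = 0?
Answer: -1192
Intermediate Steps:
u(n) = 1 + n (u(n) = n + 1 = 1 + n)
N(t, o) = 3*o**2 (N(t, o) = 3*(o*o) = 3*o**2)
D = -4 (D = -4 - 1*0 = -4 + 0 = -4)
(N(u(-2), (6 - 4)*5) - 2)*D = (3*((6 - 4)*5)**2 - 2)*(-4) = (3*(2*5)**2 - 2)*(-4) = (3*10**2 - 2)*(-4) = (3*100 - 2)*(-4) = (300 - 2)*(-4) = 298*(-4) = -1192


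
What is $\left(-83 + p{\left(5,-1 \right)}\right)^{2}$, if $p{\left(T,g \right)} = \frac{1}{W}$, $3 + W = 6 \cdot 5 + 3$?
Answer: $\frac{6195121}{900} \approx 6883.5$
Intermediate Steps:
$W = 30$ ($W = -3 + \left(6 \cdot 5 + 3\right) = -3 + \left(30 + 3\right) = -3 + 33 = 30$)
$p{\left(T,g \right)} = \frac{1}{30}$
$\left(-83 + p{\left(5,-1 \right)}\right)^{2} = \left(-83 + \frac{1}{30}\right)^{2} = \left(- \frac{2489}{30}\right)^{2} = \frac{6195121}{900}$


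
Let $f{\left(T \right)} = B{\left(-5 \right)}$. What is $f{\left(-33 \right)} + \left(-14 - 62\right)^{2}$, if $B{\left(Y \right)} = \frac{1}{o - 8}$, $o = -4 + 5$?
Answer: $\frac{40431}{7} \approx 5775.9$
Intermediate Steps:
$o = 1$
$B{\left(Y \right)} = - \frac{1}{7}$ ($B{\left(Y \right)} = \frac{1}{1 - 8} = \frac{1}{-7} = - \frac{1}{7}$)
$f{\left(T \right)} = - \frac{1}{7}$
$f{\left(-33 \right)} + \left(-14 - 62\right)^{2} = - \frac{1}{7} + \left(-14 - 62\right)^{2} = - \frac{1}{7} + \left(-76\right)^{2} = - \frac{1}{7} + 5776 = \frac{40431}{7}$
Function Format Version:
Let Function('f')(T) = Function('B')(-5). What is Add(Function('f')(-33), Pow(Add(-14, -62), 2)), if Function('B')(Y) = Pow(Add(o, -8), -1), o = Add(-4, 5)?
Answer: Rational(40431, 7) ≈ 5775.9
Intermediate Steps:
o = 1
Function('B')(Y) = Rational(-1, 7) (Function('B')(Y) = Pow(Add(1, -8), -1) = Pow(-7, -1) = Rational(-1, 7))
Function('f')(T) = Rational(-1, 7)
Add(Function('f')(-33), Pow(Add(-14, -62), 2)) = Add(Rational(-1, 7), Pow(Add(-14, -62), 2)) = Add(Rational(-1, 7), Pow(-76, 2)) = Add(Rational(-1, 7), 5776) = Rational(40431, 7)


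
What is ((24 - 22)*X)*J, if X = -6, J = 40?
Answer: -480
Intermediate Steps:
((24 - 22)*X)*J = ((24 - 22)*(-6))*40 = (2*(-6))*40 = -12*40 = -480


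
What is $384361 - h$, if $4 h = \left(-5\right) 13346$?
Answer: $\frac{802087}{2} \approx 4.0104 \cdot 10^{5}$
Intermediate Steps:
$h = - \frac{33365}{2}$ ($h = \frac{\left(-5\right) 13346}{4} = \frac{1}{4} \left(-66730\right) = - \frac{33365}{2} \approx -16683.0$)
$384361 - h = 384361 - - \frac{33365}{2} = 384361 + \frac{33365}{2} = \frac{802087}{2}$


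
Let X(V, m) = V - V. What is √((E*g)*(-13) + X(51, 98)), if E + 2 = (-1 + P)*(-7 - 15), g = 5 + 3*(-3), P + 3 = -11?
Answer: 4*√1066 ≈ 130.60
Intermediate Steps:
P = -14 (P = -3 - 11 = -14)
X(V, m) = 0
g = -4 (g = 5 - 9 = -4)
E = 328 (E = -2 + (-1 - 14)*(-7 - 15) = -2 - 15*(-22) = -2 + 330 = 328)
√((E*g)*(-13) + X(51, 98)) = √((328*(-4))*(-13) + 0) = √(-1312*(-13) + 0) = √(17056 + 0) = √17056 = 4*√1066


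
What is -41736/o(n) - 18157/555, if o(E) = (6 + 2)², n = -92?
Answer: -3040691/4440 ≈ -684.84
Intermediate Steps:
o(E) = 64 (o(E) = 8² = 64)
-41736/o(n) - 18157/555 = -41736/64 - 18157/555 = -41736*1/64 - 18157*1/555 = -5217/8 - 18157/555 = -3040691/4440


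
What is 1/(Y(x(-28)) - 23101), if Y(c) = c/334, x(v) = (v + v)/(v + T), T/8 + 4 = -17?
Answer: -1169/27005068 ≈ -4.3288e-5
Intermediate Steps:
T = -168 (T = -32 + 8*(-17) = -32 - 136 = -168)
x(v) = 2*v/(-168 + v) (x(v) = (v + v)/(v - 168) = (2*v)/(-168 + v) = 2*v/(-168 + v))
Y(c) = c/334 (Y(c) = c*(1/334) = c/334)
1/(Y(x(-28)) - 23101) = 1/((2*(-28)/(-168 - 28))/334 - 23101) = 1/((2*(-28)/(-196))/334 - 23101) = 1/((2*(-28)*(-1/196))/334 - 23101) = 1/((1/334)*(2/7) - 23101) = 1/(1/1169 - 23101) = 1/(-27005068/1169) = -1169/27005068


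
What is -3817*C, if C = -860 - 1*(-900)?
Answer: -152680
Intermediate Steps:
C = 40 (C = -860 + 900 = 40)
-3817*C = -3817*40 = -152680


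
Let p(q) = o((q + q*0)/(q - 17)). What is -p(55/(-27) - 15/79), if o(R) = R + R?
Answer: -9500/41011 ≈ -0.23165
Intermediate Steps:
o(R) = 2*R
p(q) = 2*q/(-17 + q) (p(q) = 2*((q + q*0)/(q - 17)) = 2*((q + 0)/(-17 + q)) = 2*(q/(-17 + q)) = 2*q/(-17 + q))
-p(55/(-27) - 15/79) = -2*(55/(-27) - 15/79)/(-17 + (55/(-27) - 15/79)) = -2*(55*(-1/27) - 15*1/79)/(-17 + (55*(-1/27) - 15*1/79)) = -2*(-55/27 - 15/79)/(-17 + (-55/27 - 15/79)) = -2*(-4750)/(2133*(-17 - 4750/2133)) = -2*(-4750)/(2133*(-41011/2133)) = -2*(-4750)*(-2133)/(2133*41011) = -1*9500/41011 = -9500/41011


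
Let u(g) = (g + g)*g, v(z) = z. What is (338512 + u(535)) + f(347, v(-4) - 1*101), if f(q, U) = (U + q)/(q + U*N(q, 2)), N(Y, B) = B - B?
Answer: 316104056/347 ≈ 9.1096e+5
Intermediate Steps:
u(g) = 2*g² (u(g) = (2*g)*g = 2*g²)
N(Y, B) = 0
f(q, U) = (U + q)/q (f(q, U) = (U + q)/(q + U*0) = (U + q)/(q + 0) = (U + q)/q)
(338512 + u(535)) + f(347, v(-4) - 1*101) = (338512 + 2*535²) + ((-4 - 1*101) + 347)/347 = (338512 + 2*286225) + ((-4 - 101) + 347)/347 = (338512 + 572450) + (-105 + 347)/347 = 910962 + (1/347)*242 = 910962 + 242/347 = 316104056/347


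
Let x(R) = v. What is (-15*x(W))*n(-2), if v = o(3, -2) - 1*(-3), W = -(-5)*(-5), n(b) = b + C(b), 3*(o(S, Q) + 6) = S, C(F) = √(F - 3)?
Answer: -60 + 30*I*√5 ≈ -60.0 + 67.082*I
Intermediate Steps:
C(F) = √(-3 + F)
o(S, Q) = -6 + S/3
n(b) = b + √(-3 + b)
W = -25 (W = -5*5 = -25)
v = -2 (v = (-6 + (⅓)*3) - 1*(-3) = (-6 + 1) + 3 = -5 + 3 = -2)
x(R) = -2
(-15*x(W))*n(-2) = (-15*(-2))*(-2 + √(-3 - 2)) = 30*(-2 + √(-5)) = 30*(-2 + I*√5) = -60 + 30*I*√5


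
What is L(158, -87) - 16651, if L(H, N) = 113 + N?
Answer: -16625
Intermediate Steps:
L(158, -87) - 16651 = (113 - 87) - 16651 = 26 - 16651 = -16625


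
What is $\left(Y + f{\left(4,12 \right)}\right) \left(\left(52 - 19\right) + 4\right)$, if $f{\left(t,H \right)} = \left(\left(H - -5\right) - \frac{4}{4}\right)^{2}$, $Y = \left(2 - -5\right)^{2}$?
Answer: $11285$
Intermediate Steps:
$Y = 49$ ($Y = \left(2 + \left(10 - 5\right)\right)^{2} = \left(2 + 5\right)^{2} = 7^{2} = 49$)
$f{\left(t,H \right)} = \left(4 + H\right)^{2}$ ($f{\left(t,H \right)} = \left(\left(H + 5\right) - 1\right)^{2} = \left(\left(5 + H\right) - 1\right)^{2} = \left(4 + H\right)^{2}$)
$\left(Y + f{\left(4,12 \right)}\right) \left(\left(52 - 19\right) + 4\right) = \left(49 + \left(4 + 12\right)^{2}\right) \left(\left(52 - 19\right) + 4\right) = \left(49 + 16^{2}\right) \left(33 + 4\right) = \left(49 + 256\right) 37 = 305 \cdot 37 = 11285$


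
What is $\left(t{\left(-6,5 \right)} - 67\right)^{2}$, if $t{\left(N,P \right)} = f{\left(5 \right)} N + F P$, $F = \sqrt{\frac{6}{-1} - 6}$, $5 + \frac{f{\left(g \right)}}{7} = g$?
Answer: $4189 - 1340 i \sqrt{3} \approx 4189.0 - 2320.9 i$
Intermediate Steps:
$f{\left(g \right)} = -35 + 7 g$
$F = 2 i \sqrt{3}$ ($F = \sqrt{6 \left(-1\right) - 6} = \sqrt{-6 - 6} = \sqrt{-12} = 2 i \sqrt{3} \approx 3.4641 i$)
$t{\left(N,P \right)} = 2 i P \sqrt{3}$ ($t{\left(N,P \right)} = \left(-35 + 7 \cdot 5\right) N + 2 i \sqrt{3} P = \left(-35 + 35\right) N + 2 i P \sqrt{3} = 0 N + 2 i P \sqrt{3} = 0 + 2 i P \sqrt{3} = 2 i P \sqrt{3}$)
$\left(t{\left(-6,5 \right)} - 67\right)^{2} = \left(2 i 5 \sqrt{3} - 67\right)^{2} = \left(10 i \sqrt{3} - 67\right)^{2} = \left(-67 + 10 i \sqrt{3}\right)^{2}$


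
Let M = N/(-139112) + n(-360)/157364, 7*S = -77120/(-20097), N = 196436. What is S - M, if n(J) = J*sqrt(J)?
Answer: 9590684371/4892534262 + 540*I*sqrt(10)/39341 ≈ 1.9603 + 0.043406*I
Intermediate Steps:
n(J) = J**(3/2)
S = 77120/140679 (S = (-77120/(-20097))/7 = (-77120*(-1/20097))/7 = (1/7)*(77120/20097) = 77120/140679 ≈ 0.54820)
M = -49109/34778 - 540*I*sqrt(10)/39341 (M = 196436/(-139112) + (-360)**(3/2)/157364 = 196436*(-1/139112) - 2160*I*sqrt(10)*(1/157364) = -49109/34778 - 540*I*sqrt(10)/39341 ≈ -1.4121 - 0.043406*I)
S - M = 77120/140679 - (-49109/34778 - 540*I*sqrt(10)/39341) = 77120/140679 + (49109/34778 + 540*I*sqrt(10)/39341) = 9590684371/4892534262 + 540*I*sqrt(10)/39341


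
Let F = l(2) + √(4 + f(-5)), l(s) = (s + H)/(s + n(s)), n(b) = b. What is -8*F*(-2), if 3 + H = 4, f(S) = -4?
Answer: 12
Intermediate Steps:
H = 1 (H = -3 + 4 = 1)
l(s) = (1 + s)/(2*s) (l(s) = (s + 1)/(s + s) = (1 + s)/((2*s)) = (1 + s)*(1/(2*s)) = (1 + s)/(2*s))
F = ¾ (F = (½)*(1 + 2)/2 + √(4 - 4) = (½)*(½)*3 + √0 = ¾ + 0 = ¾ ≈ 0.75000)
-8*F*(-2) = -8*¾*(-2) = -6*(-2) = 12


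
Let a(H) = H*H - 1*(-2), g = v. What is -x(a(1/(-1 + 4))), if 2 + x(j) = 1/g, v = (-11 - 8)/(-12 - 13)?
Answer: 13/19 ≈ 0.68421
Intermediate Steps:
v = 19/25 (v = -19/(-25) = -19*(-1/25) = 19/25 ≈ 0.76000)
g = 19/25 ≈ 0.76000
a(H) = 2 + H**2 (a(H) = H**2 + 2 = 2 + H**2)
x(j) = -13/19 (x(j) = -2 + 1/(19/25) = -2 + 25/19 = -13/19)
-x(a(1/(-1 + 4))) = -1*(-13/19) = 13/19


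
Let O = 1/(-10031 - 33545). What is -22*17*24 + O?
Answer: -391138177/43576 ≈ -8976.0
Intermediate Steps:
O = -1/43576 (O = 1/(-43576) = -1/43576 ≈ -2.2948e-5)
-22*17*24 + O = -22*17*24 - 1/43576 = -374*24 - 1/43576 = -8976 - 1/43576 = -391138177/43576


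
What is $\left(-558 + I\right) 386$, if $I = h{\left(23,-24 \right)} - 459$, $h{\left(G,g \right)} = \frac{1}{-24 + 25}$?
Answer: $-392176$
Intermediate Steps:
$h{\left(G,g \right)} = 1$ ($h{\left(G,g \right)} = 1^{-1} = 1$)
$I = -458$ ($I = 1 - 459 = -458$)
$\left(-558 + I\right) 386 = \left(-558 - 458\right) 386 = \left(-1016\right) 386 = -392176$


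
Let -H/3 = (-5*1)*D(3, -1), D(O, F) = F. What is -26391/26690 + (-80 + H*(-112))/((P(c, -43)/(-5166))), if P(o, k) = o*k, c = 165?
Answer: 14694774657/12624370 ≈ 1164.0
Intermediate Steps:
P(o, k) = k*o
H = -15 (H = -3*(-5*1)*(-1) = -(-15)*(-1) = -3*5 = -15)
-26391/26690 + (-80 + H*(-112))/((P(c, -43)/(-5166))) = -26391/26690 + (-80 - 15*(-112))/((-43*165/(-5166))) = -26391*1/26690 + (-80 + 1680)/((-7095*(-1/5166))) = -26391/26690 + 1600/(2365/1722) = -26391/26690 + 1600*(1722/2365) = -26391/26690 + 551040/473 = 14694774657/12624370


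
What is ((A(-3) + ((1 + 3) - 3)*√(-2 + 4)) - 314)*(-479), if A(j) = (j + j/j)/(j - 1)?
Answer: 300333/2 - 479*√2 ≈ 1.4949e+5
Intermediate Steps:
A(j) = (1 + j)/(-1 + j) (A(j) = (j + 1)/(-1 + j) = (1 + j)/(-1 + j))
((A(-3) + ((1 + 3) - 3)*√(-2 + 4)) - 314)*(-479) = (((1 - 3)/(-1 - 3) + ((1 + 3) - 3)*√(-2 + 4)) - 314)*(-479) = ((-2/(-4) + (4 - 3)*√2) - 314)*(-479) = ((-¼*(-2) + 1*√2) - 314)*(-479) = ((½ + √2) - 314)*(-479) = (-627/2 + √2)*(-479) = 300333/2 - 479*√2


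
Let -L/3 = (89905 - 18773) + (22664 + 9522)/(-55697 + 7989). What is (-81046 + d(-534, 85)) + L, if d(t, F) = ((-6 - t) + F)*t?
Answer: -14831987257/23854 ≈ -6.2178e+5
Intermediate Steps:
d(t, F) = t*(-6 + F - t) (d(t, F) = (-6 + F - t)*t = t*(-6 + F - t))
L = -5090299905/23854 (L = -3*((89905 - 18773) + (22664 + 9522)/(-55697 + 7989)) = -3*(71132 + 32186/(-47708)) = -3*(71132 + 32186*(-1/47708)) = -3*(71132 - 16093/23854) = -3*1696766635/23854 = -5090299905/23854 ≈ -2.1339e+5)
(-81046 + d(-534, 85)) + L = (-81046 - 534*(-6 + 85 - 1*(-534))) - 5090299905/23854 = (-81046 - 534*(-6 + 85 + 534)) - 5090299905/23854 = (-81046 - 534*613) - 5090299905/23854 = (-81046 - 327342) - 5090299905/23854 = -408388 - 5090299905/23854 = -14831987257/23854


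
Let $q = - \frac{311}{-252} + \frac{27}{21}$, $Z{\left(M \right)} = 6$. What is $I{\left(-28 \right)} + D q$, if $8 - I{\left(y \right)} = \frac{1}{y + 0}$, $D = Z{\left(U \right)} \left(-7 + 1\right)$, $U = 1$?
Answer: $- \frac{2315}{28} \approx -82.679$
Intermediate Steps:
$D = -36$ ($D = 6 \left(-7 + 1\right) = 6 \left(-6\right) = -36$)
$I{\left(y \right)} = 8 - \frac{1}{y}$ ($I{\left(y \right)} = 8 - \frac{1}{y + 0} = 8 - \frac{1}{y}$)
$q = \frac{635}{252}$ ($q = \left(-311\right) \left(- \frac{1}{252}\right) + 27 \cdot \frac{1}{21} = \frac{311}{252} + \frac{9}{7} = \frac{635}{252} \approx 2.5198$)
$I{\left(-28 \right)} + D q = \left(8 - \frac{1}{-28}\right) - \frac{635}{7} = \left(8 - - \frac{1}{28}\right) - \frac{635}{7} = \left(8 + \frac{1}{28}\right) - \frac{635}{7} = \frac{225}{28} - \frac{635}{7} = - \frac{2315}{28}$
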